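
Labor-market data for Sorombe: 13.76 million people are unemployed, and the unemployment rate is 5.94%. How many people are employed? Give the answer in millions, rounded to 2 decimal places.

About 217.89 million are employed.

Labor force = U / u = 13.76 / 0.0594 ≈ 231.65 million.
Employed = labor force − unemployed = 231.65 − 13.76 = 217.89 million.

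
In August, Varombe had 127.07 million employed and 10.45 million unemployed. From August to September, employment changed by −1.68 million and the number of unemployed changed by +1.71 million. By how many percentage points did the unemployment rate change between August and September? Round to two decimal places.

August: labor force = 127.07 + 10.45 = 137.52; u = 10.45/137.52 = 7.60%.
September: labor force = 125.39 + 12.16 = 137.55; u = 12.16/137.55 = 8.84%.
Change = 8.84% − 7.60% = +1.24 pp.

The unemployment rate changed by +1.24 percentage points.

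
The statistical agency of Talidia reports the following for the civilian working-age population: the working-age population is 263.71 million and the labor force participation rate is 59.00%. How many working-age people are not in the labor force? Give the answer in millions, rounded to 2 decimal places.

Share not in the labor force = 1 − 0.5900 = 0.4100.
Not in labor force = 0.4100 × 263.71 ≈ 108.12 million.

About 108.12 million are not in the labor force.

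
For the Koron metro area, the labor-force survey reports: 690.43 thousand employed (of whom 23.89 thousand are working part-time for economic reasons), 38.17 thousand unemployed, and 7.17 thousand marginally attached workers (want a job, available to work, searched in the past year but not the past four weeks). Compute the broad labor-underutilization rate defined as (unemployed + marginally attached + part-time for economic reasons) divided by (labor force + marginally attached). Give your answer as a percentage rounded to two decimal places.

Broad underutilization rate ≈ 9.41%.

Labor force = 690.43 + 38.17 = 728.60 thousand.
Numerator = 38.17 + 7.17 + 23.89 = 69.23 thousand.
Denominator = 728.60 + 7.17 = 735.77 thousand.
Broad rate = 69.23 / 735.77 = 9.41%.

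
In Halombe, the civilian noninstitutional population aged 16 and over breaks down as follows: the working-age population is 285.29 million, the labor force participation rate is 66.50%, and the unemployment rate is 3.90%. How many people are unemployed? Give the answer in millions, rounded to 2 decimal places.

Labor force = 0.6650 × 285.29 = 189.72 million.
Unemployed = 0.0390 × 189.72 ≈ 7.40 million.

About 7.40 million are unemployed.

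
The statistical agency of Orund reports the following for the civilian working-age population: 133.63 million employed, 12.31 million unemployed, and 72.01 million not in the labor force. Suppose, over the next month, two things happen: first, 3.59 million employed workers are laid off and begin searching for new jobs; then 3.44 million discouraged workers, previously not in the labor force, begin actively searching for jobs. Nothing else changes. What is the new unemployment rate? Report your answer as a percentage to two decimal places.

New unemployment rate ≈ 12.95%.

Initially, labor force = 133.63 + 12.31 = 145.94 million, so u = 12.31/145.94 = 8.43%.
After the first change, employed falls and unemployed rises by 3.59; labor force unchanged → E = 130.04, U = 15.90, labor force = 145.94 million.
After the second change, unemployed and labor force both rise by 3.44 → E = 130.04, U = 19.34, labor force = 149.38 million.
New unemployment rate = 19.34 / 149.38 = 12.95%.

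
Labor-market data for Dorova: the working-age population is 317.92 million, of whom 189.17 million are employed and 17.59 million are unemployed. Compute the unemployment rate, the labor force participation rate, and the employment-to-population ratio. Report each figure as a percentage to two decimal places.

Labor force = employed + unemployed = 189.17 + 17.59 = 206.76 million.
Unemployment rate = 17.59 / 206.76 = 8.51%.
Labor force participation rate = 206.76 / 317.92 = 65.04%.
Employment-population ratio = 189.17 / 317.92 = 59.50%.

Unemployment rate ≈ 8.51%; labor force participation rate ≈ 65.04%; employment-population ratio ≈ 59.50%.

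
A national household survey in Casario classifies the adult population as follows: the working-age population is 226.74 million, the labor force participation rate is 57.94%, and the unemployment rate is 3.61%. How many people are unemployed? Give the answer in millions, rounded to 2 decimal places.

Labor force = 0.5794 × 226.74 = 131.37 million.
Unemployed = 0.0361 × 131.37 ≈ 4.74 million.

About 4.74 million are unemployed.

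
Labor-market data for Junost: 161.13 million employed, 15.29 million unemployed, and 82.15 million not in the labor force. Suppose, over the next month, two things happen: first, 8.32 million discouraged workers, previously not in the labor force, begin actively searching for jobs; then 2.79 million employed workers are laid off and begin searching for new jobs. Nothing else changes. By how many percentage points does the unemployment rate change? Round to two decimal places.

The unemployment rate changes by +5.62 percentage points.

Initially, labor force = 161.13 + 15.29 = 176.42 million, so u = 15.29/176.42 = 8.67%.
After the first change, unemployed and labor force both rise by 8.32 → E = 161.13, U = 23.61, labor force = 184.74 million.
After the second change, employed falls and unemployed rises by 2.79; labor force unchanged → E = 158.34, U = 26.40, labor force = 184.74 million.
New unemployment rate = 26.40 / 184.74 = 14.29%.
Change = 14.29% − 8.67% = +5.62 percentage points.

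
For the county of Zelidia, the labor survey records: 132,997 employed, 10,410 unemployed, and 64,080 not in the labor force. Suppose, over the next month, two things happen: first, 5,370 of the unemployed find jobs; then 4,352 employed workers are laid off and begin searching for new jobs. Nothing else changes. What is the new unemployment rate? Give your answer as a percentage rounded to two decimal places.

New unemployment rate ≈ 6.55%.

Initially, labor force = 132,997 + 10,410 = 143,407, so u = 10,410/143,407 = 7.26%.
After the first change, unemployed falls and employed rises by 5,370; labor force unchanged → E = 138,367, U = 5,040, labor force = 143,407.
After the second change, employed falls and unemployed rises by 4,352; labor force unchanged → E = 134,015, U = 9,392, labor force = 143,407.
New unemployment rate = 9,392 / 143,407 = 6.55%.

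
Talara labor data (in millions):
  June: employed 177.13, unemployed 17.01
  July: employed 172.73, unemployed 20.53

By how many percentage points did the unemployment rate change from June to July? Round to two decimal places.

The unemployment rate changed by +1.86 percentage points.

June: labor force = 177.13 + 17.01 = 194.14; u = 17.01/194.14 = 8.76%.
July: labor force = 172.73 + 20.53 = 193.26; u = 20.53/193.26 = 10.62%.
Change = 10.62% − 8.76% = +1.86 pp.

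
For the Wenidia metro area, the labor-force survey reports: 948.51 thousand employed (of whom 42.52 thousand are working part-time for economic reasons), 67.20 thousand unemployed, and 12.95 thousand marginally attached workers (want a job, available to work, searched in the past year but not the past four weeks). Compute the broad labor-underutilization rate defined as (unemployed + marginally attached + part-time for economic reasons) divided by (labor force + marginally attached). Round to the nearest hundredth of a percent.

Broad underutilization rate ≈ 11.93%.

Labor force = 948.51 + 67.20 = 1,015.71 thousand.
Numerator = 67.20 + 12.95 + 42.52 = 122.67 thousand.
Denominator = 1,015.71 + 12.95 = 1,028.66 thousand.
Broad rate = 122.67 / 1,028.66 = 11.93%.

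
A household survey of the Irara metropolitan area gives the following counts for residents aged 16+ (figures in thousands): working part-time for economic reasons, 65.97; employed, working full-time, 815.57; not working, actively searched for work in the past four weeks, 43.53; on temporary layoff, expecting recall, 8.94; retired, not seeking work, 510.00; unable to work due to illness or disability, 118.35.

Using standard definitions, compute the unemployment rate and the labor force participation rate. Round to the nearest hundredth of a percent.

Employed = 65.97 + 815.57 = 881.54 thousand (anyone who worked, including part-time for economic reasons, counts as employed).
Unemployed = 43.53 + 8.94 = 52.47 thousand (jobless and actively searching, or on temporary layoff).
Labor force = 881.54 + 52.47 = 934.01 thousand.
Not in labor force = 510.00 + 118.35 = 628.35 thousand (those not working and not actively searching are outside the labor force).
Civilian working-age population = 934.01 + 628.35 = 1,562.36 thousand.
Unemployment rate = 52.47 / 934.01 = 5.62%.
Labor force participation rate = 934.01 / 1,562.36 = 59.78%.

Unemployment rate ≈ 5.62%; labor force participation rate ≈ 59.78%.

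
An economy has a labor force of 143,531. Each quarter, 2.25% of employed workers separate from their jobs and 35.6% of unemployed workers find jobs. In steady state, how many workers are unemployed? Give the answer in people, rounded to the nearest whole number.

Steady-state unemployment rate u* = s/(s+f) = 2.25/(2.25+35.6) = 0.059445.
Unemployed = u* × labor force = 0.059445 × 143,531 ≈ 8,532.

About 8,532 are unemployed in steady state.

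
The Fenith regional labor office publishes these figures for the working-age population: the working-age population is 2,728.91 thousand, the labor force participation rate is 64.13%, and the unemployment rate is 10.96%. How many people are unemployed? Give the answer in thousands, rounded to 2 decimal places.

Labor force = 0.6413 × 2,728.91 = 1,750.05 thousand.
Unemployed = 0.1096 × 1,750.05 ≈ 191.81 thousand.

About 191.81 thousand are unemployed.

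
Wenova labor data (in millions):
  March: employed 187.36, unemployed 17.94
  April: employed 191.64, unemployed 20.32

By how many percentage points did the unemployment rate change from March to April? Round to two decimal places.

March: labor force = 187.36 + 17.94 = 205.30; u = 17.94/205.30 = 8.74%.
April: labor force = 191.64 + 20.32 = 211.96; u = 20.32/211.96 = 9.59%.
Change = 9.59% − 8.74% = +0.85 pp.

The unemployment rate changed by +0.85 percentage points.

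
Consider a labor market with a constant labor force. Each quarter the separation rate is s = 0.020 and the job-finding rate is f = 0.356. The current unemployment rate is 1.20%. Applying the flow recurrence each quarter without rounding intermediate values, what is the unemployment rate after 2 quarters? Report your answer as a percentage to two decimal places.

With a fixed labor force, u_{t+1} = u_t + s·(1−u_t) − f·u_t = u_t·(1−s−f) + s.
Here 1−s−f = 0.624 and s = 0.020.
u_1 = 0.012000 × 0.624 + 0.020 = 0.027488.
u_2 = 0.027488 × 0.624 + 0.020 = 0.037153.

Unemployment rate after two quarters ≈ 3.72%.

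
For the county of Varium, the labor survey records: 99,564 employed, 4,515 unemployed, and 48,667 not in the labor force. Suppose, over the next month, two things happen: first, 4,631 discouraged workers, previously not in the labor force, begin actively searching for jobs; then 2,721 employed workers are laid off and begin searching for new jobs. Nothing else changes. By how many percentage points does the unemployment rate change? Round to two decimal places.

Initially, labor force = 99,564 + 4,515 = 104,079, so u = 4,515/104,079 = 4.34%.
After the first change, unemployed and labor force both rise by 4,631 → E = 99,564, U = 9,146, labor force = 108,710.
After the second change, employed falls and unemployed rises by 2,721; labor force unchanged → E = 96,843, U = 11,867, labor force = 108,710.
New unemployment rate = 11,867 / 108,710 = 10.92%.
Change = 10.92% − 4.34% = +6.58 percentage points.

The unemployment rate changes by +6.58 percentage points.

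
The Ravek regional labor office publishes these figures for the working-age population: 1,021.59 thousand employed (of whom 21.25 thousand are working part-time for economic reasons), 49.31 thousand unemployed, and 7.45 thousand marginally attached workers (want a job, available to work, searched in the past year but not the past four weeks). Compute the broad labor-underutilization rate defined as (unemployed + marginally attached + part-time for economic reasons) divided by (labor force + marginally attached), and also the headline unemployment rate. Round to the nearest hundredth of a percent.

Labor force = 1,021.59 + 49.31 = 1,070.90 thousand.
Numerator = 49.31 + 7.45 + 21.25 = 78.01 thousand.
Denominator = 1,070.90 + 7.45 = 1,078.35 thousand.
Broad rate = 78.01 / 1,078.35 = 7.23%.
Headline unemployment rate = 49.31 / 1,070.90 = 4.60%.

Broad underutilization rate ≈ 7.23%; headline unemployment rate ≈ 4.60%.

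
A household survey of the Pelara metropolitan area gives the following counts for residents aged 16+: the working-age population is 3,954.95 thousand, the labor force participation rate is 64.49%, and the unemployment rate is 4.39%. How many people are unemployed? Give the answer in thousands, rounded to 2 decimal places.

About 111.97 thousand are unemployed.

Labor force = 0.6449 × 3,954.95 = 2,550.55 thousand.
Unemployed = 0.0439 × 2,550.55 ≈ 111.97 thousand.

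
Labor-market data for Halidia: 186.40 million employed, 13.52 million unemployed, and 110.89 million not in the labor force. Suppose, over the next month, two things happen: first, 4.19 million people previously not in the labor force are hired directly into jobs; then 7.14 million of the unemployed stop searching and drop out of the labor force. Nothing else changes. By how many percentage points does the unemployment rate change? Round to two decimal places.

The unemployment rate changes by −3.52 percentage points.

Initially, labor force = 186.40 + 13.52 = 199.92 million, so u = 13.52/199.92 = 6.76%.
After the first change, employed and labor force both rise by 4.19; unemployed unchanged → E = 190.59, U = 13.52, labor force = 204.11 million.
After the second change, unemployed and labor force both fall by 7.14 → E = 190.59, U = 6.38, labor force = 196.97 million.
New unemployment rate = 6.38 / 196.97 = 3.24%.
Change = 3.24% − 6.76% = −3.52 percentage points.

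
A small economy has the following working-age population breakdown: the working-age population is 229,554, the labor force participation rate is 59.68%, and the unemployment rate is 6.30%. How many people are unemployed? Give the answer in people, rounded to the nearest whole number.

Labor force = 0.5968 × 229,554 = 136,998.
Unemployed = 0.0630 × 136,998 ≈ 8,631.

About 8,631 are unemployed.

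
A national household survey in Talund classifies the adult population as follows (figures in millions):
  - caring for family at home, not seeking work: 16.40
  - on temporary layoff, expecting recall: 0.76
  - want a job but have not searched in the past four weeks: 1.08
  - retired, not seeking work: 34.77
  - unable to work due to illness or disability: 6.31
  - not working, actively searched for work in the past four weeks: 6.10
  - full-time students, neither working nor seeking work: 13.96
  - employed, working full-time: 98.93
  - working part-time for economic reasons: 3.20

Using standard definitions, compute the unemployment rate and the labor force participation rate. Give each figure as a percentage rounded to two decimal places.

Unemployment rate ≈ 6.29%; labor force participation rate ≈ 60.05%.

Employed = 98.93 + 3.20 = 102.13 million (anyone who worked, including part-time for economic reasons, counts as employed).
Unemployed = 0.76 + 6.10 = 6.86 million (jobless and actively searching, or on temporary layoff).
Labor force = 102.13 + 6.86 = 108.99 million.
Not in labor force = 16.40 + 1.08 + 34.77 + 6.31 + 13.96 = 72.52 million (those not working and not actively searching are outside the labor force — including those who want a job but have given up searching).
Civilian working-age population = 108.99 + 72.52 = 181.51 million.
Unemployment rate = 6.86 / 108.99 = 6.29%.
Labor force participation rate = 108.99 / 181.51 = 60.05%.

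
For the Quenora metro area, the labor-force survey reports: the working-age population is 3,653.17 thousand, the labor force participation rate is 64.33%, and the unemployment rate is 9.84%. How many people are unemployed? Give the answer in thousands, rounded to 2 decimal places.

About 231.25 thousand are unemployed.

Labor force = 0.6433 × 3,653.17 = 2,350.08 thousand.
Unemployed = 0.0984 × 2,350.08 ≈ 231.25 thousand.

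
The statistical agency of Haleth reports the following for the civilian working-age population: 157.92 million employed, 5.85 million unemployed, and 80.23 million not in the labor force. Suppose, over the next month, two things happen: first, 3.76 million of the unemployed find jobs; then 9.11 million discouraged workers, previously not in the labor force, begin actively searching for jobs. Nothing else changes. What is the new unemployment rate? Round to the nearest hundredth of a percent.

New unemployment rate ≈ 6.48%.

Initially, labor force = 157.92 + 5.85 = 163.77 million, so u = 5.85/163.77 = 3.57%.
After the first change, unemployed falls and employed rises by 3.76; labor force unchanged → E = 161.68, U = 2.09, labor force = 163.77 million.
After the second change, unemployed and labor force both rise by 9.11 → E = 161.68, U = 11.20, labor force = 172.88 million.
New unemployment rate = 11.20 / 172.88 = 6.48%.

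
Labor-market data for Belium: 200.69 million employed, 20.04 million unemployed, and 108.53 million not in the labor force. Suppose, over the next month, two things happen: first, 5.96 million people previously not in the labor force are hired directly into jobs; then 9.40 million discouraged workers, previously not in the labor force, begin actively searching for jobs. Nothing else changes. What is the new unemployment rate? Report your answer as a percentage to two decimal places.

Initially, labor force = 200.69 + 20.04 = 220.73 million, so u = 20.04/220.73 = 9.08%.
After the first change, employed and labor force both rise by 5.96; unemployed unchanged → E = 206.65, U = 20.04, labor force = 226.69 million.
After the second change, unemployed and labor force both rise by 9.40 → E = 206.65, U = 29.44, labor force = 236.09 million.
New unemployment rate = 29.44 / 236.09 = 12.47%.

New unemployment rate ≈ 12.47%.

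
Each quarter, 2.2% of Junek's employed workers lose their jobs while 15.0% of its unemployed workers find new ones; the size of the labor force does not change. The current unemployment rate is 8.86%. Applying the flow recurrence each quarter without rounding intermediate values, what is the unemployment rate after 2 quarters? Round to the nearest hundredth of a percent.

With a fixed labor force, u_{t+1} = u_t + s·(1−u_t) − f·u_t = u_t·(1−s−f) + s.
Here 1−s−f = 0.828 and s = 0.022.
u_1 = 0.088600 × 0.828 + 0.022 = 0.095361.
u_2 = 0.095361 × 0.828 + 0.022 = 0.100959.

Unemployment rate after two quarters ≈ 10.10%.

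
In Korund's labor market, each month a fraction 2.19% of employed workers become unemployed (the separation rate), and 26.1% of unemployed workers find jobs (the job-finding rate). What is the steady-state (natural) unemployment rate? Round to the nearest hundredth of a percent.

At steady state the flows balance: s·E = f·U, so U/(E+U) = s/(s+f).
u* = 2.19 / (2.19 + 26.1) = 2.19 / 28.29 = 7.74%.

Steady-state unemployment rate ≈ 7.74%.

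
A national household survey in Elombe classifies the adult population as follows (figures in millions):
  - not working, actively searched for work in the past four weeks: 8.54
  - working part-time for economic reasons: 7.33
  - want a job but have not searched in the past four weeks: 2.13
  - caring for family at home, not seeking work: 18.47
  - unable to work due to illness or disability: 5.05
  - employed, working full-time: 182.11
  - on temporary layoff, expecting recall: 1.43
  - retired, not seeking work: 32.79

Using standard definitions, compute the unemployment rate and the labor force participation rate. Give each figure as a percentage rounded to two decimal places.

Employed = 7.33 + 182.11 = 189.44 million (anyone who worked, including part-time for economic reasons, counts as employed).
Unemployed = 8.54 + 1.43 = 9.97 million (jobless and actively searching, or on temporary layoff).
Labor force = 189.44 + 9.97 = 199.41 million.
Not in labor force = 2.13 + 18.47 + 5.05 + 32.79 = 58.44 million (those not working and not actively searching are outside the labor force — including those who want a job but have given up searching).
Civilian working-age population = 199.41 + 58.44 = 257.85 million.
Unemployment rate = 9.97 / 199.41 = 5.00%.
Labor force participation rate = 199.41 / 257.85 = 77.34%.

Unemployment rate ≈ 5.00%; labor force participation rate ≈ 77.34%.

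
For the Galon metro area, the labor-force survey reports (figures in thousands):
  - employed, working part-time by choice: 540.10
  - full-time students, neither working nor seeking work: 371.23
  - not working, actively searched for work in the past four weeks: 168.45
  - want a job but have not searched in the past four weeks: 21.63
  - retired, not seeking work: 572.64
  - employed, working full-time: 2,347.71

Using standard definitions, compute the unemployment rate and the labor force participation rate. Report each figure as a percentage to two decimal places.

Unemployment rate ≈ 5.51%; labor force participation rate ≈ 75.99%.

Employed = 540.10 + 2,347.71 = 2,887.81 thousand.
Unemployed = 168.45 thousand.
Labor force = 2,887.81 + 168.45 = 3,056.26 thousand.
Not in labor force = 371.23 + 21.63 + 572.64 = 965.50 thousand (those not working and not actively searching are outside the labor force — including those who want a job but have given up searching).
Civilian working-age population = 3,056.26 + 965.50 = 4,021.76 thousand.
Unemployment rate = 168.45 / 3,056.26 = 5.51%.
Labor force participation rate = 3,056.26 / 4,021.76 = 75.99%.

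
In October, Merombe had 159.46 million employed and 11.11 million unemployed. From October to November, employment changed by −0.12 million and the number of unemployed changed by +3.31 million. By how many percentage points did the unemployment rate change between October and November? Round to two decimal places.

October: labor force = 159.46 + 11.11 = 170.57; u = 11.11/170.57 = 6.51%.
November: labor force = 159.34 + 14.42 = 173.76; u = 14.42/173.76 = 8.30%.
Change = 8.30% − 6.51% = +1.79 pp.

The unemployment rate changed by +1.79 percentage points.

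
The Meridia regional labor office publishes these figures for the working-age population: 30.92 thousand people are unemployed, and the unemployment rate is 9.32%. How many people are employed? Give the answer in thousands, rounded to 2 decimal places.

Labor force = U / u = 30.92 / 0.0932 ≈ 331.76 thousand.
Employed = labor force − unemployed = 331.76 − 30.92 = 300.84 thousand.

About 300.84 thousand are employed.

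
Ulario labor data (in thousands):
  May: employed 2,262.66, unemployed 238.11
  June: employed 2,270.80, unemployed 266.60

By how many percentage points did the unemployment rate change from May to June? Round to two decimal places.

The unemployment rate changed by +0.99 percentage points.

May: labor force = 2,262.66 + 238.11 = 2,500.77; u = 238.11/2,500.77 = 9.52%.
June: labor force = 2,270.80 + 266.60 = 2,537.40; u = 266.60/2,537.40 = 10.51%.
Change = 10.51% − 9.52% = +0.99 pp.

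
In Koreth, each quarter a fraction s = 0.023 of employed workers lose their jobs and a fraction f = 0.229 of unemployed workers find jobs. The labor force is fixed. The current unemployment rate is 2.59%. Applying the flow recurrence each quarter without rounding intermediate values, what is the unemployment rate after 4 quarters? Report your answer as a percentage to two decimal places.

With a fixed labor force, u_{t+1} = u_t + s·(1−u_t) − f·u_t = u_t·(1−s−f) + s.
Here 1−s−f = 0.748 and s = 0.023.
u_1 = 0.025900 × 0.748 + 0.023 = 0.042373.
u_2 = 0.042373 × 0.748 + 0.023 = 0.054695.
u_3 = 0.054695 × 0.748 + 0.023 = 0.063912.
u_4 = 0.063912 × 0.748 + 0.023 = 0.070806.

Unemployment rate after four quarters ≈ 7.08%.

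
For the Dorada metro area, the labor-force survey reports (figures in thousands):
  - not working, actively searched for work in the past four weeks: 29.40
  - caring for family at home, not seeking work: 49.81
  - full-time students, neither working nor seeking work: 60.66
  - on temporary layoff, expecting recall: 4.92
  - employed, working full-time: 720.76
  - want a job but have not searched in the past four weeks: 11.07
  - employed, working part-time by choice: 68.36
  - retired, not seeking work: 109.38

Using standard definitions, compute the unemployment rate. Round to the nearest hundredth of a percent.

Unemployment rate ≈ 4.17%.

Employed = 720.76 + 68.36 = 789.12 thousand.
Unemployed = 29.40 + 4.92 = 34.32 thousand (jobless and actively searching, or on temporary layoff).
Labor force = 789.12 + 34.32 = 823.44 thousand.
Unemployment rate = 34.32 / 823.44 = 4.17%.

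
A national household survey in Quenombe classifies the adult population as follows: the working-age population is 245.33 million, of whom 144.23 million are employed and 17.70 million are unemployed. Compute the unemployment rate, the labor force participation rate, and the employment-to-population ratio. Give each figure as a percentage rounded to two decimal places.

Unemployment rate ≈ 10.93%; labor force participation rate ≈ 66.00%; employment-population ratio ≈ 58.79%.

Labor force = employed + unemployed = 144.23 + 17.70 = 161.93 million.
Unemployment rate = 17.70 / 161.93 = 10.93%.
Labor force participation rate = 161.93 / 245.33 = 66.00%.
Employment-population ratio = 144.23 / 245.33 = 58.79%.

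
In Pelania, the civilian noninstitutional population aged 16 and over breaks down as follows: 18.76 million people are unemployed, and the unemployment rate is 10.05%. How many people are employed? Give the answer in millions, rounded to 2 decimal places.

Labor force = U / u = 18.76 / 0.1005 ≈ 186.67 million.
Employed = labor force − unemployed = 186.67 − 18.76 = 167.91 million.

About 167.91 million are employed.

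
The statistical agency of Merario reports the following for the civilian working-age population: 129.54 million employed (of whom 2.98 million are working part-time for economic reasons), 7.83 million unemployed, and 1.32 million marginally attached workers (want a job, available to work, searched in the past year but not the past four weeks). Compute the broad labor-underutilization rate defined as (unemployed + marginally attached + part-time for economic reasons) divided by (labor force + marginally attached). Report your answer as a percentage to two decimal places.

Broad underutilization rate ≈ 8.75%.

Labor force = 129.54 + 7.83 = 137.37 million.
Numerator = 7.83 + 1.32 + 2.98 = 12.13 million.
Denominator = 137.37 + 1.32 = 138.69 million.
Broad rate = 12.13 / 138.69 = 8.75%.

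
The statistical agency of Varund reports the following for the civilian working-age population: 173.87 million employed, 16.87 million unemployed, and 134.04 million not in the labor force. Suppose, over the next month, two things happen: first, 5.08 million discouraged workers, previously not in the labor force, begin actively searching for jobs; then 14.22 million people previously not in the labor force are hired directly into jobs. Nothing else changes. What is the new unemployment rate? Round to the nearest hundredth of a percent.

New unemployment rate ≈ 10.45%.

Initially, labor force = 173.87 + 16.87 = 190.74 million, so u = 16.87/190.74 = 8.84%.
After the first change, unemployed and labor force both rise by 5.08 → E = 173.87, U = 21.95, labor force = 195.82 million.
After the second change, employed and labor force both rise by 14.22; unemployed unchanged → E = 188.09, U = 21.95, labor force = 210.04 million.
New unemployment rate = 21.95 / 210.04 = 10.45%.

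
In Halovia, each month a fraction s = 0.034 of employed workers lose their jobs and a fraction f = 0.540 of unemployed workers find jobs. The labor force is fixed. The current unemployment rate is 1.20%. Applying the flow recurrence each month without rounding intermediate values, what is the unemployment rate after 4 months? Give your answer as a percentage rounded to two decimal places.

With a fixed labor force, u_{t+1} = u_t + s·(1−u_t) − f·u_t = u_t·(1−s−f) + s.
Here 1−s−f = 0.426 and s = 0.034.
u_1 = 0.012000 × 0.426 + 0.034 = 0.039112.
u_2 = 0.039112 × 0.426 + 0.034 = 0.050662.
u_3 = 0.050662 × 0.426 + 0.034 = 0.055582.
u_4 = 0.055582 × 0.426 + 0.034 = 0.057678.

Unemployment rate after four months ≈ 5.77%.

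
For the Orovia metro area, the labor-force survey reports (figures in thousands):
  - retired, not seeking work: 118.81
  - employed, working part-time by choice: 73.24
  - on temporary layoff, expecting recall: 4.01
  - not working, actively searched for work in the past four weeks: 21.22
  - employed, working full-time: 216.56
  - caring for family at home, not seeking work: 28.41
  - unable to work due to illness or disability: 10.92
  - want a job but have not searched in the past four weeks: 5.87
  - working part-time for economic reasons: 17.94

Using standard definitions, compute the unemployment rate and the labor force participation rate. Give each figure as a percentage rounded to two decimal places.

Unemployment rate ≈ 7.58%; labor force participation rate ≈ 67.00%.

Employed = 73.24 + 216.56 + 17.94 = 307.74 thousand (anyone who worked, including part-time for economic reasons, counts as employed).
Unemployed = 4.01 + 21.22 = 25.23 thousand (jobless and actively searching, or on temporary layoff).
Labor force = 307.74 + 25.23 = 332.97 thousand.
Not in labor force = 118.81 + 28.41 + 10.92 + 5.87 = 164.01 thousand (those not working and not actively searching are outside the labor force — including those who want a job but have given up searching).
Civilian working-age population = 332.97 + 164.01 = 496.98 thousand.
Unemployment rate = 25.23 / 332.97 = 7.58%.
Labor force participation rate = 332.97 / 496.98 = 67.00%.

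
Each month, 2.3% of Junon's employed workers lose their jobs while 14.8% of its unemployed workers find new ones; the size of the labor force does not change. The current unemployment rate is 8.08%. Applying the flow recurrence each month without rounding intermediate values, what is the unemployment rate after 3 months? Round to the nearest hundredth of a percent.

With a fixed labor force, u_{t+1} = u_t + s·(1−u_t) − f·u_t = u_t·(1−s−f) + s.
Here 1−s−f = 0.829 and s = 0.023.
u_1 = 0.080800 × 0.829 + 0.023 = 0.089983.
u_2 = 0.089983 × 0.829 + 0.023 = 0.097596.
u_3 = 0.097596 × 0.829 + 0.023 = 0.103907.

Unemployment rate after three months ≈ 10.39%.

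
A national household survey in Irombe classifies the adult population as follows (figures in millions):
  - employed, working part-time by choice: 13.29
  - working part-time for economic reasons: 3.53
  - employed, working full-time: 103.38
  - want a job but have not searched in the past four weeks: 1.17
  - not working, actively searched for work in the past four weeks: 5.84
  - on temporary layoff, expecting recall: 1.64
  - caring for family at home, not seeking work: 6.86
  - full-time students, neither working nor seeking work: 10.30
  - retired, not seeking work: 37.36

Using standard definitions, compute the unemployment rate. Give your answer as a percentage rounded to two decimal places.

Unemployment rate ≈ 5.86%.

Employed = 13.29 + 3.53 + 103.38 = 120.20 million (anyone who worked, including part-time for economic reasons, counts as employed).
Unemployed = 5.84 + 1.64 = 7.48 million (jobless and actively searching, or on temporary layoff).
Labor force = 120.20 + 7.48 = 127.68 million.
Unemployment rate = 7.48 / 127.68 = 5.86%.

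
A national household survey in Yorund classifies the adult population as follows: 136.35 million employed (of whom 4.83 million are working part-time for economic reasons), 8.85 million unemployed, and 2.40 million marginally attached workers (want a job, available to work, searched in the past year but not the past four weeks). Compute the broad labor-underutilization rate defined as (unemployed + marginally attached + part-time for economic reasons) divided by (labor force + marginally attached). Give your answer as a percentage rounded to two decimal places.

Labor force = 136.35 + 8.85 = 145.20 million.
Numerator = 8.85 + 2.40 + 4.83 = 16.08 million.
Denominator = 145.20 + 2.40 = 147.60 million.
Broad rate = 16.08 / 147.60 = 10.89%.

Broad underutilization rate ≈ 10.89%.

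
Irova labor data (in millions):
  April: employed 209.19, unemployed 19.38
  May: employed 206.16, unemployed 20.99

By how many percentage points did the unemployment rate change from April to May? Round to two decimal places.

April: labor force = 209.19 + 19.38 = 228.57; u = 19.38/228.57 = 8.48%.
May: labor force = 206.16 + 20.99 = 227.15; u = 20.99/227.15 = 9.24%.
Change = 9.24% − 8.48% = +0.76 pp.

The unemployment rate changed by +0.76 percentage points.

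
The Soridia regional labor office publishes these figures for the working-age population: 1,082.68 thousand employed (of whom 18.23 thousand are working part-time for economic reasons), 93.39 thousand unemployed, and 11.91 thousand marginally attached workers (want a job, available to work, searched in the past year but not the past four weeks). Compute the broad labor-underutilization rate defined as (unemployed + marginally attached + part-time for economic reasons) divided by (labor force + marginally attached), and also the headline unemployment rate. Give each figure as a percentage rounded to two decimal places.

Broad underutilization rate ≈ 10.40%; headline unemployment rate ≈ 7.94%.

Labor force = 1,082.68 + 93.39 = 1,176.07 thousand.
Numerator = 93.39 + 11.91 + 18.23 = 123.53 thousand.
Denominator = 1,176.07 + 11.91 = 1,187.98 thousand.
Broad rate = 123.53 / 1,187.98 = 10.40%.
Headline unemployment rate = 93.39 / 1,176.07 = 7.94%.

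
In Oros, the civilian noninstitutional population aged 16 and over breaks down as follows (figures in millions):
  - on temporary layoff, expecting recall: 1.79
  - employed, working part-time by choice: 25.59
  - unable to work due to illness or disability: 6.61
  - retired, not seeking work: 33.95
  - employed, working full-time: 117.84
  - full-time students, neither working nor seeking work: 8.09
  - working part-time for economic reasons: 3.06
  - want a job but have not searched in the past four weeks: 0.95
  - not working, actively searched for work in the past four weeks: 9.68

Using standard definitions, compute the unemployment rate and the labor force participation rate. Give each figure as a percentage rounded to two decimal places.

Employed = 25.59 + 117.84 + 3.06 = 146.49 million (anyone who worked, including part-time for economic reasons, counts as employed).
Unemployed = 1.79 + 9.68 = 11.47 million (jobless and actively searching, or on temporary layoff).
Labor force = 146.49 + 11.47 = 157.96 million.
Not in labor force = 6.61 + 33.95 + 8.09 + 0.95 = 49.60 million (those not working and not actively searching are outside the labor force — including those who want a job but have given up searching).
Civilian working-age population = 157.96 + 49.60 = 207.56 million.
Unemployment rate = 11.47 / 157.96 = 7.26%.
Labor force participation rate = 157.96 / 207.56 = 76.10%.

Unemployment rate ≈ 7.26%; labor force participation rate ≈ 76.10%.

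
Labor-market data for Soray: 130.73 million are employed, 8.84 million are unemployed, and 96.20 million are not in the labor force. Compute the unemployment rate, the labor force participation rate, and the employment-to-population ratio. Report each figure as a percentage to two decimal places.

Labor force = employed + unemployed = 130.73 + 8.84 = 139.57 million.
Working-age population = 139.57 + 96.20 = 235.77 million.
Unemployment rate = 8.84 / 139.57 = 6.33%.
Labor force participation rate = 139.57 / 235.77 = 59.20%.
Employment-population ratio = 130.73 / 235.77 = 55.45%.

Unemployment rate ≈ 6.33%; labor force participation rate ≈ 59.20%; employment-population ratio ≈ 55.45%.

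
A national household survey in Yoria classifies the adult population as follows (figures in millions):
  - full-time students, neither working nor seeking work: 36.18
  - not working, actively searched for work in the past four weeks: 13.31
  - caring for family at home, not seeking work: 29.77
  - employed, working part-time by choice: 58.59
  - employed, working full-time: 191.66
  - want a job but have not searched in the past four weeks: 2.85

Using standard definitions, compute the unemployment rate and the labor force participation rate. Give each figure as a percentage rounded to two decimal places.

Unemployment rate ≈ 5.05%; labor force participation rate ≈ 79.30%.

Employed = 58.59 + 191.66 = 250.25 million.
Unemployed = 13.31 million.
Labor force = 250.25 + 13.31 = 263.56 million.
Not in labor force = 36.18 + 29.77 + 2.85 = 68.80 million (those not working and not actively searching are outside the labor force — including those who want a job but have given up searching).
Civilian working-age population = 263.56 + 68.80 = 332.36 million.
Unemployment rate = 13.31 / 263.56 = 5.05%.
Labor force participation rate = 263.56 / 332.36 = 79.30%.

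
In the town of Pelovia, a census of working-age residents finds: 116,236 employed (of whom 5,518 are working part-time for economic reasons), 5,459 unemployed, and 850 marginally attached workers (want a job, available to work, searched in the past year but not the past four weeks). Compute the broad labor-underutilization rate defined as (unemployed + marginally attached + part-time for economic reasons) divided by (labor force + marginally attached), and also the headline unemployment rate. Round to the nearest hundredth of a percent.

Broad underutilization rate ≈ 9.65%; headline unemployment rate ≈ 4.49%.

Labor force = 116,236 + 5,459 = 121,695.
Numerator = 5,459 + 850 + 5,518 = 11,827.
Denominator = 121,695 + 850 = 122,545.
Broad rate = 11,827 / 122,545 = 9.65%.
Headline unemployment rate = 5,459 / 121,695 = 4.49%.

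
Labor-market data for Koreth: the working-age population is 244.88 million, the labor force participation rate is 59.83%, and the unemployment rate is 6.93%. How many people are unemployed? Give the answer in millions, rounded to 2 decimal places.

Labor force = 0.5983 × 244.88 = 146.51 million.
Unemployed = 0.0693 × 146.51 ≈ 10.15 million.

About 10.15 million are unemployed.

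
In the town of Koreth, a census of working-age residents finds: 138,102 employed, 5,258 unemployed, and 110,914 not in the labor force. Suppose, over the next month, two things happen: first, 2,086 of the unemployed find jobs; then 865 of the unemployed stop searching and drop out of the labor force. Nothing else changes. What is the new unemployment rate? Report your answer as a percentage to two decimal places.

New unemployment rate ≈ 1.62%.

Initially, labor force = 138,102 + 5,258 = 143,360, so u = 5,258/143,360 = 3.67%.
After the first change, unemployed falls and employed rises by 2,086; labor force unchanged → E = 140,188, U = 3,172, labor force = 143,360.
After the second change, unemployed and labor force both fall by 865 → E = 140,188, U = 2,307, labor force = 142,495.
New unemployment rate = 2,307 / 142,495 = 1.62%.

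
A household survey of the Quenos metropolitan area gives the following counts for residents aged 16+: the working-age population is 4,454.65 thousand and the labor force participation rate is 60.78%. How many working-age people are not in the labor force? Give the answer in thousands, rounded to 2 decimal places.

About 1,747.11 thousand are not in the labor force.

Share not in the labor force = 1 − 0.6078 = 0.3922.
Not in labor force = 0.3922 × 4,454.65 ≈ 1,747.11 thousand.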